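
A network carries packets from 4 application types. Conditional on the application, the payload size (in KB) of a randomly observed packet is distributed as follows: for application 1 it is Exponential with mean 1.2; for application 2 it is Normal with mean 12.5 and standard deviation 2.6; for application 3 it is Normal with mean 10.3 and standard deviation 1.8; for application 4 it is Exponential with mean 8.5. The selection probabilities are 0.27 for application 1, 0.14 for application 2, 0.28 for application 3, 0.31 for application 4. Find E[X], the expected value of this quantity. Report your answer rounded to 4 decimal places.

Component means — 1: 1.2; 2: 12.5; 3: 10.3; 4: 8.5.
E[X] = 0.27·1.2 + 0.14·12.5 + 0.28·10.3 + 0.31·8.5 = 7.593.

7.5930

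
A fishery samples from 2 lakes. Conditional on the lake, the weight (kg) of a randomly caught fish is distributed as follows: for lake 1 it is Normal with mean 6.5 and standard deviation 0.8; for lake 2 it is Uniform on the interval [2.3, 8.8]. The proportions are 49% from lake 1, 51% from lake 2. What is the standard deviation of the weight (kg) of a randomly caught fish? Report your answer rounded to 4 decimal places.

Per component, 1: μ=6.5, E[X²]=42.89; 2: μ=5.55, E[X²]=34.3233.
E[X] = 0.49·6.5 + 0.51·5.55 = 6.0155.
E[X²] = 0.49·42.89 + 0.51·34.3233 = 38.521.
Var(X) = E[X²] − (E[X])² = 38.521 − 36.1862 = 2.33476.
SD(X) = √2.33476 = 1.52799.

1.5280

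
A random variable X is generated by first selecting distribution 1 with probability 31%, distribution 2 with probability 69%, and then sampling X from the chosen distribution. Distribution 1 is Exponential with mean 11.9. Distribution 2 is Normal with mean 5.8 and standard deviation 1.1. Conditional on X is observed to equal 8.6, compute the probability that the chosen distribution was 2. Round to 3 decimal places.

Likelihoods f(8.6 | ·): 1: 0.0407937; 2: 0.0142085.
Posterior ∝ prior × likelihood. Numerator for 2: 0.69·0.0142085 = 0.00980383.
Normalizing constant: 0.31·0.0407937 + 0.69·0.0142085 = 0.0224499.
P(2 | observation) = 0.00980383 / 0.0224499 = 0.436699.

0.437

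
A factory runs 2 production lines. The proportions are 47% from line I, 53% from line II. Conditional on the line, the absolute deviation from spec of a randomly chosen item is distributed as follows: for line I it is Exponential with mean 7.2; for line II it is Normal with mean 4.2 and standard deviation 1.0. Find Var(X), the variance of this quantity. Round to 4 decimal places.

Per component, I: μ=7.2, E[X²]=103.68; II: μ=4.2, E[X²]=18.64.
E[X] = 0.47·7.2 + 0.53·4.2 = 5.61.
E[X²] = 0.47·103.68 + 0.53·18.64 = 58.6088.
Var(X) = E[X²] − (E[X])² = 58.6088 − 31.4721 = 27.1367.

27.1367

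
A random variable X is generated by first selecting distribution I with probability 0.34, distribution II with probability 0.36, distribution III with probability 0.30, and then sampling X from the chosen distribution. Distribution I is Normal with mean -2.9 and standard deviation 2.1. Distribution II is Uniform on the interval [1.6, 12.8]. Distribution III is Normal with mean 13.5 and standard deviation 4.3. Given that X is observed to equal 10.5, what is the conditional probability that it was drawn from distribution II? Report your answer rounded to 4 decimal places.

Likelihoods f(10.5 | ·): I: 2.73655e-10; II: 0.0892857; III: 0.0727353.
Posterior ∝ prior × likelihood. Numerator for II: 0.36·0.0892857 = 0.0321429.
Normalizing constant: 0.34·2.73655e-10 + 0.36·0.0892857 + 0.3·0.0727353 = 0.0539634.
P(II | observation) = 0.0321429 / 0.0539634 = 0.595641.

0.5956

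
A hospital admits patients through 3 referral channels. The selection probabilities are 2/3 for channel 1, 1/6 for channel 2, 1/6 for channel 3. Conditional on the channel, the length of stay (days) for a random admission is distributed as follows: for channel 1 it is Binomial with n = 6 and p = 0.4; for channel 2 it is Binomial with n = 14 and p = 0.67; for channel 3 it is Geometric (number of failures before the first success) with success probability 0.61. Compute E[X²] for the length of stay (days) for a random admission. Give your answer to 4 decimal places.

For each component E[X²] = Var + (mean)², giving 1: 7.2; 2: 91.0798; 3: 1.45687.
Overall E[X²] = 0.666667·7.2 + 0.166667·91.0798 + 0.166667·1.45687 = 20.2228.

20.2228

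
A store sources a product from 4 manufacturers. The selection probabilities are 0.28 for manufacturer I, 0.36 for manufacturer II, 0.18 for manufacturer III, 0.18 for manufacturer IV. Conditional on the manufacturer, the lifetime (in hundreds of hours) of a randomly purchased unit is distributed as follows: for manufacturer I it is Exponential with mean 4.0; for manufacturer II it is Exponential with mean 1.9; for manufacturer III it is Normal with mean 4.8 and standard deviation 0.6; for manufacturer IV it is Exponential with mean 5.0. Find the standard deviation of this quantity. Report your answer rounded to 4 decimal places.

3.4700

Per component, I: μ=4, E[X²]=32; II: μ=1.9, E[X²]=7.22; III: μ=4.8, E[X²]=23.4; IV: μ=5, E[X²]=50.
E[X] = 0.28·4 + 0.36·1.9 + 0.18·4.8 + 0.18·5 = 3.568.
E[X²] = 0.28·32 + 0.36·7.22 + 0.18·23.4 + 0.18·50 = 24.7712.
Var(X) = E[X²] − (E[X])² = 24.7712 − 12.7306 = 12.0406.
SD(X) = √12.0406 = 3.46995.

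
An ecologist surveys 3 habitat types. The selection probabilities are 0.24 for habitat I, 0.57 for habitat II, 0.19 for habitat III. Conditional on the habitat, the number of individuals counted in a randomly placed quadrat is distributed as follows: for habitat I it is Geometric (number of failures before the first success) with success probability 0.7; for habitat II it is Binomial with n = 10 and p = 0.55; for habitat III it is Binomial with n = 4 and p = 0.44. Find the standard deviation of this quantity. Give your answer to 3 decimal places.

Per component, I: μ=0.428571, E[X²]=0.795918; II: μ=5.5, E[X²]=32.725; III: μ=1.76, E[X²]=4.0832.
E[X] = 0.24·0.428571 + 0.57·5.5 + 0.19·1.76 = 3.57226.
E[X²] = 0.24·0.795918 + 0.57·32.725 + 0.19·4.0832 = 19.6201.
Var(X) = E[X²] − (E[X])² = 19.6201 − 12.761 = 6.85906.
SD(X) = √6.85906 = 2.61898.

2.619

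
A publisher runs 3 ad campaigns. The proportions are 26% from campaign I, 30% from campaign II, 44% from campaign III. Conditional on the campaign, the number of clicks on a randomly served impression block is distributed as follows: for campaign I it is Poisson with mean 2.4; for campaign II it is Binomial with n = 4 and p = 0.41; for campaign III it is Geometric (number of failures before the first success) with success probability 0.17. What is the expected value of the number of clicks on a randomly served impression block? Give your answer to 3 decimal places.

3.264

Component means — I: 2.4; II: 1.64; III: 4.88235.
E[X] = 0.26·2.4 + 0.3·1.64 + 0.44·4.88235 = 3.26424.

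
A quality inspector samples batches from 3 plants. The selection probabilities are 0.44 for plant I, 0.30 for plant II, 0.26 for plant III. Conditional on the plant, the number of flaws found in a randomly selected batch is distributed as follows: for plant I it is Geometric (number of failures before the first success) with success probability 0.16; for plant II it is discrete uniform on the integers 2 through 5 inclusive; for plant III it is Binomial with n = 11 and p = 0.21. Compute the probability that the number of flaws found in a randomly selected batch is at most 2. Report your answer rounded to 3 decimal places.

Conditional on each plant, P(X ≤ 2): I: 0.407296; II: 0.25; III: 0.584217.
By total probability, P(X ≤ 2) = 0.44·0.407296 + 0.3·0.25 + 0.26·0.584217 = 0.406107.

0.406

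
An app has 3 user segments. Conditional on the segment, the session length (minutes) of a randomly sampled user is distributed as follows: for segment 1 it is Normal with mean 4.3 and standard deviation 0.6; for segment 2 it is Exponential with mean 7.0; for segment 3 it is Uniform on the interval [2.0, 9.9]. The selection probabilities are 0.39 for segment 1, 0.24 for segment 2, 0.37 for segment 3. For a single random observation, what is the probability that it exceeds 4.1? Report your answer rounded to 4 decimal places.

0.6512

Conditional on each segment, P(X > 4.1): 1: 0.630559; 2: 0.556708; 3: 0.734177.
By total probability, P(X > 4.1) = 0.39·0.630559 + 0.24·0.556708 + 0.37·0.734177 = 0.651173.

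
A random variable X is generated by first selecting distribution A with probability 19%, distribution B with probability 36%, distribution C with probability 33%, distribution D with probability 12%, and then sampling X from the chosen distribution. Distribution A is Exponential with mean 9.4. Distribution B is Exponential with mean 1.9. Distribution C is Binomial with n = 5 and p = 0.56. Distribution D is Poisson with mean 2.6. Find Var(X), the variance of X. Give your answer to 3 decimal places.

Per component, A: μ=9.4, E[X²]=176.72; B: μ=1.9, E[X²]=7.22; C: μ=2.8, E[X²]=9.072; D: μ=2.6, E[X²]=9.36.
E[X] = 0.19·9.4 + 0.36·1.9 + 0.33·2.8 + 0.12·2.6 = 3.706.
E[X²] = 0.19·176.72 + 0.36·7.22 + 0.33·9.072 + 0.12·9.36 = 40.293.
Var(X) = E[X²] − (E[X])² = 40.293 − 13.7344 = 26.5585.

26.559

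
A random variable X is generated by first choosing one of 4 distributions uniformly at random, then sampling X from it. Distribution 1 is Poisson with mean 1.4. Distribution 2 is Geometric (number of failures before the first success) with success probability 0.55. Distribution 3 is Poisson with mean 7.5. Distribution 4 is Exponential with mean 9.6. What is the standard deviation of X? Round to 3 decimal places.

6.330

Per component, 1: μ=1.4, E[X²]=3.36; 2: μ=0.818182, E[X²]=2.15702; 3: μ=7.5, E[X²]=63.75; 4: μ=9.6, E[X²]=184.32.
E[X] = 0.25·1.4 + 0.25·0.818182 + 0.25·7.5 + 0.25·9.6 = 4.82955.
E[X²] = 0.25·3.36 + 0.25·2.15702 + 0.25·63.75 + 0.25·184.32 = 63.3968.
Var(X) = E[X²] − (E[X])² = 63.3968 − 23.3245 = 40.0722.
SD(X) = √40.0722 = 6.33026.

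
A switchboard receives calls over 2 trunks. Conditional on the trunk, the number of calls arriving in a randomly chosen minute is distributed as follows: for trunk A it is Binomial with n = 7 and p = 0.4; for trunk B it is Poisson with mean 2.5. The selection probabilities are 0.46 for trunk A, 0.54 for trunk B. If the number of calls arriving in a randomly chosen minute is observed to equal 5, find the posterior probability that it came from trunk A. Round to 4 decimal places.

Likelihoods P(X=5 | ·): A: 0.0774144; B: 0.0668009.
Posterior ∝ prior × likelihood. Numerator for A: 0.46·0.0774144 = 0.0356106.
Normalizing constant: 0.46·0.0774144 + 0.54·0.0668009 = 0.0716831.
P(A | observation) = 0.0356106 / 0.0716831 = 0.496778.

0.4968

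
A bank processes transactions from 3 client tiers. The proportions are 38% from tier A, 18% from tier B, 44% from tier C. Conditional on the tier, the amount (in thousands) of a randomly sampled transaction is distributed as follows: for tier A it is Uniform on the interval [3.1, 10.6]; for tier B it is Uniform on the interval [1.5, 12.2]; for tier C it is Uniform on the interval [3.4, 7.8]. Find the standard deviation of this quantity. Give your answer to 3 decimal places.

Per component, A: μ=6.85, E[X²]=51.61; B: μ=6.85, E[X²]=56.4633; C: μ=5.6, E[X²]=32.9733.
E[X] = 0.38·6.85 + 0.18·6.85 + 0.44·5.6 = 6.3.
E[X²] = 0.38·51.61 + 0.18·56.4633 + 0.44·32.9733 = 44.2835.
Var(X) = E[X²] − (E[X])² = 44.2835 − 39.69 = 4.59347.
SD(X) = √4.59347 = 2.14324.

2.143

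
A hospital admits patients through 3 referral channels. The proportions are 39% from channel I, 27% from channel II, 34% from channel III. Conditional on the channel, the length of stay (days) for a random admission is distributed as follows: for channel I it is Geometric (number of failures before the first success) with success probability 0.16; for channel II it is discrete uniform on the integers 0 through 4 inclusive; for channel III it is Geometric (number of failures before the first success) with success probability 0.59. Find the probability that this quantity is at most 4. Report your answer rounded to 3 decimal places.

0.833

Conditional on each channel, P(X ≤ 4): I: 0.581788; II: 1; III: 0.988414.
By total probability, P(X ≤ 4) = 0.39·0.581788 + 0.27·1 + 0.34·0.988414 = 0.832958.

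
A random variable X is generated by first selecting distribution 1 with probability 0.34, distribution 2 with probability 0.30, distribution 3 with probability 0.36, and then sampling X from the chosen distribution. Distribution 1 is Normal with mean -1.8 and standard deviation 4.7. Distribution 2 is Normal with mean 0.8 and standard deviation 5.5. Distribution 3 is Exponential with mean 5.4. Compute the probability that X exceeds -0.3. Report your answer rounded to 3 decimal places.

Conditional on each component, P(X > -0.3): 1: 0.374807; 2: 0.57926; 3: 1.
By total probability, P(X > -0.3) = 0.34·0.374807 + 0.3·0.57926 + 0.36·1 = 0.661212.

0.661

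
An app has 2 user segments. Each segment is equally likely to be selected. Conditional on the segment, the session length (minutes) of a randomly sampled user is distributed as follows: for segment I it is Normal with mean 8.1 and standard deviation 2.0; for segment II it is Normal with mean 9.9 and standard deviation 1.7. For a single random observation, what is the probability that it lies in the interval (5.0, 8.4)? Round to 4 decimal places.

0.3429

Conditional on each segment, P(5.0 < X < 8.4): I: 0.499047; II: 0.186819.
By total probability, P(5.0 < X < 8.4) = 0.5·0.499047 + 0.5·0.186819 = 0.342933.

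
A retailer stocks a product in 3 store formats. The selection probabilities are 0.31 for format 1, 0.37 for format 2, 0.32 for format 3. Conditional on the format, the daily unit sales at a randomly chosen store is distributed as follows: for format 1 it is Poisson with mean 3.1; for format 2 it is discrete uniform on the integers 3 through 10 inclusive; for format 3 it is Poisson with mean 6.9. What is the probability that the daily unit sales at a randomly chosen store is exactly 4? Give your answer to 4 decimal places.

Conditional on each format, P(X = 4): 1: 0.17335; 2: 0.125; 3: 0.0951816.
By total probability, P(X = 4) = 0.31·0.17335 + 0.37·0.125 + 0.32·0.0951816 = 0.130446.

0.1304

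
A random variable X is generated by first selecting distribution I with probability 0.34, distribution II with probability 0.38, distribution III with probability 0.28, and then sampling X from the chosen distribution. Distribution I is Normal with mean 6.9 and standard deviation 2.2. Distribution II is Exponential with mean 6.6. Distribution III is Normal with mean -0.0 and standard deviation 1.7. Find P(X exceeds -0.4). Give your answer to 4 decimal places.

0.8859

Conditional on each component, P(X > -0.4): I: 0.999547; II: 1; III: 0.59301.
By total probability, P(X > -0.4) = 0.34·0.999547 + 0.38·1 + 0.28·0.59301 = 0.885889.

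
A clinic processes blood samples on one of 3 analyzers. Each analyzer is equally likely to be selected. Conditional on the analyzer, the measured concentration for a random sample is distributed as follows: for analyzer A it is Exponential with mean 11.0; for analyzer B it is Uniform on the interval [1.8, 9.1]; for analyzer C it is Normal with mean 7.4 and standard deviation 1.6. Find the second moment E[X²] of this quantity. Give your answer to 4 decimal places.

For each component E[X²] = Var + (mean)², giving A: 242; B: 34.1433; C: 57.32.
Overall E[X²] = 0.333333·242 + 0.333333·34.1433 + 0.333333·57.32 = 111.154.

111.1544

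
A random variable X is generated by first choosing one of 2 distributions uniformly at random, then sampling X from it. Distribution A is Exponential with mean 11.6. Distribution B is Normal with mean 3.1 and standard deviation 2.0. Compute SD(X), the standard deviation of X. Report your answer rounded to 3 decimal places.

Per component, A: μ=11.6, E[X²]=269.12; B: μ=3.1, E[X²]=13.61.
E[X] = 0.5·11.6 + 0.5·3.1 = 7.35.
E[X²] = 0.5·269.12 + 0.5·13.61 = 141.365.
Var(X) = E[X²] − (E[X])² = 141.365 − 54.0225 = 87.3425.
SD(X) = √87.3425 = 9.34572.

9.346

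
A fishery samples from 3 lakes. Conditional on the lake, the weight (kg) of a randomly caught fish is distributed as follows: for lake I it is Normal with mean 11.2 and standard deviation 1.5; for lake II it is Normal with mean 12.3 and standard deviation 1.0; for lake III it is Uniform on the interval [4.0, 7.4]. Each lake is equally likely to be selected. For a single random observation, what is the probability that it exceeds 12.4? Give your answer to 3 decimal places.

Conditional on each lake, P(X > 12.4): I: 0.211855; II: 0.460172; III: 0.
By total probability, P(X > 12.4) = 0.333333·0.211855 + 0.333333·0.460172 + 0.333333·0 = 0.224009.

0.224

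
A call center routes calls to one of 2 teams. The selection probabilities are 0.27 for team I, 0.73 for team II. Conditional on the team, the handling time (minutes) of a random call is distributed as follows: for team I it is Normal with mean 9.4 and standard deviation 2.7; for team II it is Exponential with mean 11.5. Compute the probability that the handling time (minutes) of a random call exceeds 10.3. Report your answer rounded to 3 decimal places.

Conditional on each team, P(X > 10.3): I: 0.369441; II: 0.408341.
By total probability, P(X > 10.3) = 0.27·0.369441 + 0.73·0.408341 = 0.397838.

0.398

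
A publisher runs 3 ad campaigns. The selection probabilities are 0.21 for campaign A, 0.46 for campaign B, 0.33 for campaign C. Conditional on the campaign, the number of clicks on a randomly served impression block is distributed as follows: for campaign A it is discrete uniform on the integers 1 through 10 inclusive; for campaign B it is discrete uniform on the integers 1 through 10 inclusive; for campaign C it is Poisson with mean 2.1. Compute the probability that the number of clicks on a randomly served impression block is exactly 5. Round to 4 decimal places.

0.0808

Conditional on each campaign, P(X = 5): A: 0.1; B: 0.1; C: 0.041677.
By total probability, P(X = 5) = 0.21·0.1 + 0.46·0.1 + 0.33·0.041677 = 0.0807534.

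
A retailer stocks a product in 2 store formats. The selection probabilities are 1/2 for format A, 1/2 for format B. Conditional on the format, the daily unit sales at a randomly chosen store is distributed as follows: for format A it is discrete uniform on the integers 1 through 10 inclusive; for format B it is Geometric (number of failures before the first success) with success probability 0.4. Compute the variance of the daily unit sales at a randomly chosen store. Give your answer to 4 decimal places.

Per component, A: μ=5.5, E[X²]=38.5; B: μ=1.5, E[X²]=6.
E[X] = 0.5·5.5 + 0.5·1.5 = 3.5.
E[X²] = 0.5·38.5 + 0.5·6 = 22.25.
Var(X) = E[X²] − (E[X])² = 22.25 − 12.25 = 10.

10.0000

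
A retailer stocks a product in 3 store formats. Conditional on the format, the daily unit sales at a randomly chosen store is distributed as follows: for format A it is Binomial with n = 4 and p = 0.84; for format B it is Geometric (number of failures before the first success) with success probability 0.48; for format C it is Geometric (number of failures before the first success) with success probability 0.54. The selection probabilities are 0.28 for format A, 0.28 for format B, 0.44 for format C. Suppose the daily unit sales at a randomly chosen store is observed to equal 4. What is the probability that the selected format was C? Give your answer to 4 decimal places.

Likelihoods P(X=4 | ·): A: 0.497871; B: 0.0350958; C: 0.0241783.
Posterior ∝ prior × likelihood. Numerator for C: 0.44·0.0241783 = 0.0106384.
Normalizing constant: 0.28·0.497871 + 0.28·0.0350958 + 0.44·0.0241783 = 0.159869.
P(C | observation) = 0.0106384 / 0.159869 = 0.0665446.

0.0665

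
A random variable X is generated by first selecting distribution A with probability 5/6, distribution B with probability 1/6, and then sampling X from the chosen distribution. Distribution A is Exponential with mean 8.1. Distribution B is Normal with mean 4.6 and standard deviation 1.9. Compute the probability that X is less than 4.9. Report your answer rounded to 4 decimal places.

0.4720

Conditional on each component, P(X < 4.9): A: 0.453892; B: 0.56273.
By total probability, P(X < 4.9) = 0.833333·0.453892 + 0.166667·0.56273 = 0.472032.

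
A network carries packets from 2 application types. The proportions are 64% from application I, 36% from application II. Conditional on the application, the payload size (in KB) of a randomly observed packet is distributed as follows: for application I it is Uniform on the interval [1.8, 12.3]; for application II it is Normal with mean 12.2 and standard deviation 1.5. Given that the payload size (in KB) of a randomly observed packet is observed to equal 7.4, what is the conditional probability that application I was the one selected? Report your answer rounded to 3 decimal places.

0.991

Likelihoods f(7.4 | ·): I: 0.0952381; II: 0.00158939.
Posterior ∝ prior × likelihood. Numerator for I: 0.64·0.0952381 = 0.0609524.
Normalizing constant: 0.64·0.0952381 + 0.36·0.00158939 = 0.0615246.
P(I | observation) = 0.0609524 / 0.0615246 = 0.9907.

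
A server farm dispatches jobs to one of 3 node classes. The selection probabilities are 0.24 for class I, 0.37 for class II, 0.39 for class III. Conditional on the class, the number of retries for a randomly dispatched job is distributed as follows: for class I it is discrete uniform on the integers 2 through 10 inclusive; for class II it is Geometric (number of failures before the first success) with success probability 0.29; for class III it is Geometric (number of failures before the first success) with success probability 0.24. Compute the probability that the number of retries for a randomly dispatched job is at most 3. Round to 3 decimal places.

0.589

Conditional on each class, P(X ≤ 3): I: 0.222222; II: 0.745883; III: 0.666378.
By total probability, P(X ≤ 3) = 0.24·0.222222 + 0.37·0.745883 + 0.39·0.666378 = 0.589198.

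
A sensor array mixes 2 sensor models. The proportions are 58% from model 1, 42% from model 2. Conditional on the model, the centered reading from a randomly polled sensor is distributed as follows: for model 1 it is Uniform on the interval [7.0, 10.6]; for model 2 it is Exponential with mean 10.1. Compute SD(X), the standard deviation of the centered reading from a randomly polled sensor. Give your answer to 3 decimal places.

Per component, 1: μ=8.8, E[X²]=78.52; 2: μ=10.1, E[X²]=204.02.
E[X] = 0.58·8.8 + 0.42·10.1 = 9.346.
E[X²] = 0.58·78.52 + 0.42·204.02 = 131.23.
Var(X) = E[X²] − (E[X])² = 131.23 − 87.3477 = 43.8823.
SD(X) = √43.8823 = 6.62437.

6.624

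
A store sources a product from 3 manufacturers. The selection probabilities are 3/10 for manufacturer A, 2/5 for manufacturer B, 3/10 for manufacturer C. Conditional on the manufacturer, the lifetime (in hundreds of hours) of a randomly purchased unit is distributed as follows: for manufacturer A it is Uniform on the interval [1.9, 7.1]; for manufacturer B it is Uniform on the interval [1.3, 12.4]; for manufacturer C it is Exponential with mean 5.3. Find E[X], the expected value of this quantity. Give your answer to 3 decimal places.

Component means — A: 4.5; B: 6.85; C: 5.3.
E[X] = 0.3·4.5 + 0.4·6.85 + 0.3·5.3 = 5.68.

5.680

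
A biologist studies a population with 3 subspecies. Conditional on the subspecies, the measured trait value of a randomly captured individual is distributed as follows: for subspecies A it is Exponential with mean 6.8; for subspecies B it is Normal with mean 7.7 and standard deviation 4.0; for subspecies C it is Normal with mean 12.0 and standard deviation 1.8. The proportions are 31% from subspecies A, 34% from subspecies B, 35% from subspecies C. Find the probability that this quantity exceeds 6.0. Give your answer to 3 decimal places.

Conditional on each subspecies, P(X > 6.0): A: 0.413808; B: 0.664582; C: 0.999571.
By total probability, P(X > 6.0) = 0.31·0.413808 + 0.34·0.664582 + 0.35·0.999571 = 0.704088.

0.704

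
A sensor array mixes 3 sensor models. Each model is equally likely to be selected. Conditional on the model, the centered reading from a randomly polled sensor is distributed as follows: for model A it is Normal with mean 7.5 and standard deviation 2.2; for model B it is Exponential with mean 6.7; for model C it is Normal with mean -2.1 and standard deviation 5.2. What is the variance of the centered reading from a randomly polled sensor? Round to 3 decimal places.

44.506

Per component, A: μ=7.5, E[X²]=61.09; B: μ=6.7, E[X²]=89.78; C: μ=-2.1, E[X²]=31.45.
E[X] = 0.333333·7.5 + 0.333333·6.7 + 0.333333·-2.1 = 4.03333.
E[X²] = 0.333333·61.09 + 0.333333·89.78 + 0.333333·31.45 = 60.7733.
Var(X) = E[X²] − (E[X])² = 60.7733 − 16.2678 = 44.5056.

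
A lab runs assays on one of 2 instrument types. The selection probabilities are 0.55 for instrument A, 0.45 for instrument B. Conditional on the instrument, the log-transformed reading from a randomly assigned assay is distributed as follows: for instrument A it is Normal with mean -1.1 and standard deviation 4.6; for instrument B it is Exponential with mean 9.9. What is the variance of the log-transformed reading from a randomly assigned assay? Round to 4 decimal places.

Per component, A: μ=-1.1, E[X²]=22.37; B: μ=9.9, E[X²]=196.02.
E[X] = 0.55·-1.1 + 0.45·9.9 = 3.85.
E[X²] = 0.55·22.37 + 0.45·196.02 = 100.513.
Var(X) = E[X²] − (E[X])² = 100.513 − 14.8225 = 85.69.

85.6900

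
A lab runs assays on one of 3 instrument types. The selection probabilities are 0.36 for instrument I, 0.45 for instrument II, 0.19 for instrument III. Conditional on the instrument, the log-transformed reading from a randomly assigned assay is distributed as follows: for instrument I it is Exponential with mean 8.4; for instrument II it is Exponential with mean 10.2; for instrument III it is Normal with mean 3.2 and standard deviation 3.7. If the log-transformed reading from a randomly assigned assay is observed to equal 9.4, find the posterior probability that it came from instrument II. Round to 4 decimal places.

0.4798

Likelihoods f(9.4 | ·): I: 0.0388798; II: 0.0390093; III: 0.026484.
Posterior ∝ prior × likelihood. Numerator for II: 0.45·0.0390093 = 0.0175542.
Normalizing constant: 0.36·0.0388798 + 0.45·0.0390093 + 0.19·0.026484 = 0.0365829.
P(II | observation) = 0.0175542 / 0.0365829 = 0.479847.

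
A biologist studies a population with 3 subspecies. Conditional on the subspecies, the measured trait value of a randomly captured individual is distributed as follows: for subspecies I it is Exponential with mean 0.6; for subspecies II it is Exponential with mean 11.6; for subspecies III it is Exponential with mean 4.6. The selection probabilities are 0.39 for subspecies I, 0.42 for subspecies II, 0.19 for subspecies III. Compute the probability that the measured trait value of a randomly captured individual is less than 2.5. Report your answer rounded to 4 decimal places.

Conditional on each subspecies, P(X < 2.5): I: 0.984496; II: 0.193876; III: 0.419275.
By total probability, P(X < 2.5) = 0.39·0.984496 + 0.42·0.193876 + 0.19·0.419275 = 0.545044.

0.5450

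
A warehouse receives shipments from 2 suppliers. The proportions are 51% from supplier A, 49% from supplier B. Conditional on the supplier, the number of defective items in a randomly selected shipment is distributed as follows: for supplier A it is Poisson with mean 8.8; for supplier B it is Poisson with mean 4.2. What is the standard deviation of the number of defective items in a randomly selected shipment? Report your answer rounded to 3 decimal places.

3.440

Per component, A: μ=8.8, E[X²]=86.24; B: μ=4.2, E[X²]=21.84.
E[X] = 0.51·8.8 + 0.49·4.2 = 6.546.
E[X²] = 0.51·86.24 + 0.49·21.84 = 54.684.
Var(X) = E[X²] − (E[X])² = 54.684 − 42.8501 = 11.8339.
SD(X) = √11.8339 = 3.44004.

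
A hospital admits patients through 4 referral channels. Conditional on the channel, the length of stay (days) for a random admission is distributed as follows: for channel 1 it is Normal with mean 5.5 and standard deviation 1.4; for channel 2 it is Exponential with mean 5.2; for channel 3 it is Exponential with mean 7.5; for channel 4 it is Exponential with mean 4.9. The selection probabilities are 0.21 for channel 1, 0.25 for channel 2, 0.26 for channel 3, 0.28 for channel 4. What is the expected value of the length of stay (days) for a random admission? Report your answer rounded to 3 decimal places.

Component means — 1: 5.5; 2: 5.2; 3: 7.5; 4: 4.9.
E[X] = 0.21·5.5 + 0.25·5.2 + 0.26·7.5 + 0.28·4.9 = 5.777.

5.777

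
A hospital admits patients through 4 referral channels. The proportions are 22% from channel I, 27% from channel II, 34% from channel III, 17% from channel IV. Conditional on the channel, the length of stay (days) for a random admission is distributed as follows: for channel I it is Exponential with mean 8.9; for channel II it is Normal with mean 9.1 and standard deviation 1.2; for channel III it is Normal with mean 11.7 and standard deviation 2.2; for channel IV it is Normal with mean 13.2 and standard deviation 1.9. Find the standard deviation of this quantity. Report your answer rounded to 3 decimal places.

4.783

Per component, I: μ=8.9, E[X²]=158.42; II: μ=9.1, E[X²]=84.25; III: μ=11.7, E[X²]=141.73; IV: μ=13.2, E[X²]=177.85.
E[X] = 0.22·8.9 + 0.27·9.1 + 0.34·11.7 + 0.17·13.2 = 10.637.
E[X²] = 0.22·158.42 + 0.27·84.25 + 0.34·141.73 + 0.17·177.85 = 136.023.
Var(X) = E[X²] − (E[X])² = 136.023 − 113.146 = 22.8768.
SD(X) = √22.8768 = 4.78297.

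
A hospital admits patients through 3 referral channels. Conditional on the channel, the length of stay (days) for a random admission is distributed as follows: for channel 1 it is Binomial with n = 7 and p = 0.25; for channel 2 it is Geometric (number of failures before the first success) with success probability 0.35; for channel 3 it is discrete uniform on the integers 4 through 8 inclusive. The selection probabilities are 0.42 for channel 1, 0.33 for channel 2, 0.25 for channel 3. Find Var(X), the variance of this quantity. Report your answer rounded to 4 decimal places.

6.1164

Per component, 1: μ=1.75, E[X²]=4.375; 2: μ=1.85714, E[X²]=8.7551; 3: μ=6, E[X²]=38.
E[X] = 0.42·1.75 + 0.33·1.85714 + 0.25·6 = 2.84786.
E[X²] = 0.42·4.375 + 0.33·8.7551 + 0.25·38 = 14.2267.
Var(X) = E[X²] − (E[X])² = 14.2267 − 8.11029 = 6.11639.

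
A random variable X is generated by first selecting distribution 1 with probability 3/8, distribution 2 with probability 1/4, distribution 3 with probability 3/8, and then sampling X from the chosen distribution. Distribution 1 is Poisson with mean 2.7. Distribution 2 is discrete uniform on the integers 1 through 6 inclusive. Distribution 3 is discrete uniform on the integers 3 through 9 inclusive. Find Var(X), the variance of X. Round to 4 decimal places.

Per component, 1: μ=2.7, E[X²]=9.99; 2: μ=3.5, E[X²]=15.1667; 3: μ=6, E[X²]=40.
E[X] = 0.375·2.7 + 0.25·3.5 + 0.375·6 = 4.1375.
E[X²] = 0.375·9.99 + 0.25·15.1667 + 0.375·40 = 22.5379.
Var(X) = E[X²] − (E[X])² = 22.5379 − 17.1189 = 5.41901.

5.4190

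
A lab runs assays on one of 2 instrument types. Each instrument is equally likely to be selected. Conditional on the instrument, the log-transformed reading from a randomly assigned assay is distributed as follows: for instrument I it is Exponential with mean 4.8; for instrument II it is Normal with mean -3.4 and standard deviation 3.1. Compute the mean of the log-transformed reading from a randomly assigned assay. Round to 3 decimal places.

0.700

Component means — I: 4.8; II: -3.4.
E[X] = 0.5·4.8 + 0.5·-3.4 = 0.7.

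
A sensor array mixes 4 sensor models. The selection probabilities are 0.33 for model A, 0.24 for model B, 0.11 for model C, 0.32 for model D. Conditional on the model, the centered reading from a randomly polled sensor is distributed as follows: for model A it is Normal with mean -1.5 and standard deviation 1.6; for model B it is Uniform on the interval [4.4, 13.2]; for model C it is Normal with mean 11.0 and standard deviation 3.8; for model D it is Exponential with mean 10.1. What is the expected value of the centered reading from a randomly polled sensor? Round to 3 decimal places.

Component means — A: -1.5; B: 8.8; C: 11; D: 10.1.
E[X] = 0.33·-1.5 + 0.24·8.8 + 0.11·11 + 0.32·10.1 = 6.059.

6.059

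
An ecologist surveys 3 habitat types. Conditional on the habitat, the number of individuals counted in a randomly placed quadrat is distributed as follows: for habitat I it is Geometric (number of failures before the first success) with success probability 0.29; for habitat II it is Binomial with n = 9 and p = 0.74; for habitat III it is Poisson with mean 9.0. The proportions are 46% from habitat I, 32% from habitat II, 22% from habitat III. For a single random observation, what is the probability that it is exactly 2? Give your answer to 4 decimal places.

Conditional on each habitat, P(X = 2): I: 0.146189; II: 0.00158336; III: 0.0049981.
By total probability, P(X = 2) = 0.46·0.146189 + 0.32·0.00158336 + 0.22·0.0049981 = 0.0688532.

0.0689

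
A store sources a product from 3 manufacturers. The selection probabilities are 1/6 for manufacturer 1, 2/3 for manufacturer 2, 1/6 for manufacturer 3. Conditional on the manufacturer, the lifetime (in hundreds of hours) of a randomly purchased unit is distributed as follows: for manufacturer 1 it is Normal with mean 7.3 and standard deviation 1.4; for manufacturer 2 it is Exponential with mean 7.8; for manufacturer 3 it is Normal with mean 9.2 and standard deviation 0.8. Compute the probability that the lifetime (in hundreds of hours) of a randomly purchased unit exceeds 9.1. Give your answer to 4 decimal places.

Conditional on each manufacturer, P(X > 9.1): 1: 0.0992714; 2: 0.311403; 3: 0.549738.
By total probability, P(X > 9.1) = 0.166667·0.0992714 + 0.666667·0.311403 + 0.166667·0.549738 = 0.31577.

0.3158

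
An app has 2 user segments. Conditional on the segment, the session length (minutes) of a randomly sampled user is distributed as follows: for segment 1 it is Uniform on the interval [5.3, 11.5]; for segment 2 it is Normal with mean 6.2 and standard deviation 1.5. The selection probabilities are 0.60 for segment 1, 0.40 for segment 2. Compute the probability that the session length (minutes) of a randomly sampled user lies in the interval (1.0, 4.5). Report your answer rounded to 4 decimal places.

0.0513

Conditional on each segment, P(1.0 < X < 4.5): 1: 0; 2: 0.128274.
By total probability, P(1.0 < X < 4.5) = 0.6·0 + 0.4·0.128274 = 0.0513095.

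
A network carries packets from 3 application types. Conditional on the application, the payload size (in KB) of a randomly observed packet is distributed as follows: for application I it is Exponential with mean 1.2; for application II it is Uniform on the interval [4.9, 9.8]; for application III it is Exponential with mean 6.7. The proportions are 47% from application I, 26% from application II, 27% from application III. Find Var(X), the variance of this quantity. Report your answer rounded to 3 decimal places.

Per component, I: μ=1.2, E[X²]=2.88; II: μ=7.35, E[X²]=56.0233; III: μ=6.7, E[X²]=89.78.
E[X] = 0.47·1.2 + 0.26·7.35 + 0.27·6.7 = 4.284.
E[X²] = 0.47·2.88 + 0.26·56.0233 + 0.27·89.78 = 40.1603.
Var(X) = E[X²] − (E[X])² = 40.1603 − 18.3527 = 21.8076.

21.808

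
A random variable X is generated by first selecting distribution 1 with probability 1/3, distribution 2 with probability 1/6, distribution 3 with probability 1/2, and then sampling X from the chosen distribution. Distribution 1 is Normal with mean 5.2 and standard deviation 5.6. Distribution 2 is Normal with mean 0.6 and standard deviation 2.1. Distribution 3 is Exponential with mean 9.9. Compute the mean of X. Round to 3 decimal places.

Component means — 1: 5.2; 2: 0.6; 3: 9.9.
E[X] = 0.333333·5.2 + 0.166667·0.6 + 0.5·9.9 = 6.78333.

6.783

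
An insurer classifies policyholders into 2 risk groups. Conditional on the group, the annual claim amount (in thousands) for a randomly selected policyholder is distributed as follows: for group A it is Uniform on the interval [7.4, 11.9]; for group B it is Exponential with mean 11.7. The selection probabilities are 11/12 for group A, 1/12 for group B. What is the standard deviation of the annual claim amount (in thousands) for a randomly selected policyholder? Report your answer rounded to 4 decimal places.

3.6435

Per component, A: μ=9.65, E[X²]=94.81; B: μ=11.7, E[X²]=273.78.
E[X] = 0.916667·9.65 + 0.0833333·11.7 = 9.82083.
E[X²] = 0.916667·94.81 + 0.0833333·273.78 = 109.724.
Var(X) = E[X²] − (E[X])² = 109.724 − 96.4488 = 13.2754.
SD(X) = √13.2754 = 3.64354.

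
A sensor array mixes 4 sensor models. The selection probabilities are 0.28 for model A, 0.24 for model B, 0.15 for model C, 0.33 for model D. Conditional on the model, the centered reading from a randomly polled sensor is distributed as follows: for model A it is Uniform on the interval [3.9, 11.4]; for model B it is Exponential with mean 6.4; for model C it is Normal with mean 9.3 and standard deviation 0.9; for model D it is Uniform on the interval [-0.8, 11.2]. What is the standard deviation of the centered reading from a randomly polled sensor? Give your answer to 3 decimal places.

4.153

Per component, A: μ=7.65, E[X²]=63.21; B: μ=6.4, E[X²]=81.92; C: μ=9.3, E[X²]=87.3; D: μ=5.2, E[X²]=39.04.
E[X] = 0.28·7.65 + 0.24·6.4 + 0.15·9.3 + 0.33·5.2 = 6.789.
E[X²] = 0.28·63.21 + 0.24·81.92 + 0.15·87.3 + 0.33·39.04 = 63.3378.
Var(X) = E[X²] − (E[X])² = 63.3378 − 46.0905 = 17.2473.
SD(X) = √17.2473 = 4.15298.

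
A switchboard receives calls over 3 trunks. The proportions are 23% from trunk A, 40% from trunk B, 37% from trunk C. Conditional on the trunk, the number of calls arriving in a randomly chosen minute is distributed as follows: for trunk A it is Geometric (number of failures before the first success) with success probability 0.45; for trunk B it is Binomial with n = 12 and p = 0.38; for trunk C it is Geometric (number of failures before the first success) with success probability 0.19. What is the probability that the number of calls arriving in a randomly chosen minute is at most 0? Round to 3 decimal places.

0.175

Conditional on each trunk, P(X ≤ 0): A: 0.45; B: 0.00322627; C: 0.19.
By total probability, P(X ≤ 0) = 0.23·0.45 + 0.4·0.00322627 + 0.37·0.19 = 0.175091.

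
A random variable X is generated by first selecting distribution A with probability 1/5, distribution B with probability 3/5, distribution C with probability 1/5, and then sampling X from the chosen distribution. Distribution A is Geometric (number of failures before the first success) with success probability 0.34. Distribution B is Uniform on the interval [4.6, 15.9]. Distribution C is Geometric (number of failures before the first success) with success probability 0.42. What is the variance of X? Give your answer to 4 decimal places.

Per component, A: μ=1.94118, E[X²]=9.47751; B: μ=10.25, E[X²]=115.703; C: μ=1.38095, E[X²]=5.19501.
E[X] = 0.2·1.94118 + 0.6·10.25 + 0.2·1.38095 = 6.81443.
E[X²] = 0.2·9.47751 + 0.6·115.703 + 0.2·5.19501 = 72.3565.
Var(X) = E[X²] − (E[X])² = 72.3565 − 46.4364 = 25.9201.

25.9201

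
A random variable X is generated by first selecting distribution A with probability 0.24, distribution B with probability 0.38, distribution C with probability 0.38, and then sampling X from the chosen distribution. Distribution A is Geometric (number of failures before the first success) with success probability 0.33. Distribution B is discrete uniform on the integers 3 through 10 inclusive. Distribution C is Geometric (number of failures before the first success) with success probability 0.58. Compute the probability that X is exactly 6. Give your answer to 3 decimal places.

0.056

Conditional on each component, P(X = 6): A: 0.0298513; B: 0.125; C: 0.00318364.
By total probability, P(X = 6) = 0.24·0.0298513 + 0.38·0.125 + 0.38·0.00318364 = 0.0558741.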